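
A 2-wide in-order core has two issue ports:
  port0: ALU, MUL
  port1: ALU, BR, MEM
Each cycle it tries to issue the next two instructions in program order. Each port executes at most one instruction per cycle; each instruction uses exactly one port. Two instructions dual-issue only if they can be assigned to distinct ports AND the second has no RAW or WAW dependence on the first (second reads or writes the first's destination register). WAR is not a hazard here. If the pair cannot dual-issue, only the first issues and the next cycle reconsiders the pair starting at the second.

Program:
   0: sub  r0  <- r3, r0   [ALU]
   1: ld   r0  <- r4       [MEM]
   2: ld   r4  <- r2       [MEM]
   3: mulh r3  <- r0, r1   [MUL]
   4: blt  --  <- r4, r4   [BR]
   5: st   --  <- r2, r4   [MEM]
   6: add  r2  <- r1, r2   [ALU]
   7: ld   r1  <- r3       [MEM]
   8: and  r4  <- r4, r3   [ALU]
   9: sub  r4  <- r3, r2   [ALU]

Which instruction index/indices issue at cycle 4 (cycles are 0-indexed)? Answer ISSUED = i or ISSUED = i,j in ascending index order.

ISSUED = 5,6

#0 head=0: sub.ALU i0 WAW r0
#1 head=1: ld.MEM i1 no-port MEM/MEM
#2 head=2: ld.MEM;mulh.MUL i2&i3 dual
#3 head=4: blt.BR i4 no-port BR/MEM
#4 head=5: st.MEM;add.ALU i5&i6 dual
#5 head=7: ld.MEM;and.ALU i7&i8 dual
#6 head=9: sub.ALU i9 tail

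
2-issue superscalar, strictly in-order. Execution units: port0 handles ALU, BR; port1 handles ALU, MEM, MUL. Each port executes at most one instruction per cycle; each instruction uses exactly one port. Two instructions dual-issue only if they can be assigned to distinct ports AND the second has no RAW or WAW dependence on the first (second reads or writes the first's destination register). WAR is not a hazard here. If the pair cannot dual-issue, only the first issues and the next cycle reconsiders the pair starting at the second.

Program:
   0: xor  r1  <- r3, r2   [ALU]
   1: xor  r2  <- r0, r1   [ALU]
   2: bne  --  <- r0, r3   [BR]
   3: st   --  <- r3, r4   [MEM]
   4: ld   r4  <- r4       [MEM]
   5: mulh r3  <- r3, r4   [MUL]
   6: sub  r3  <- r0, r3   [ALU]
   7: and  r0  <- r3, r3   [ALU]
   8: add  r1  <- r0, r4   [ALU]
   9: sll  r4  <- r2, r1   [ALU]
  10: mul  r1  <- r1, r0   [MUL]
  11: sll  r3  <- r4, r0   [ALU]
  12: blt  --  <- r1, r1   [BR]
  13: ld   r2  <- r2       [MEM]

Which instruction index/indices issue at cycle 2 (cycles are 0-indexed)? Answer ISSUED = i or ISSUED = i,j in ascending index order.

ISSUED = 3

t=0 i0:xor ; RAW r1
t=1 i1+i2:xor bne ; dual
t=2 i3:st ; no-port MEM/MEM
t=3 i4:ld ; no-port MEM/MUL
t=4 i5:mulh ; RAW+WAW r3
t=5 i6:sub ; RAW r3
t=6 i7:and ; RAW r0
t=7 i8:add ; RAW r1
t=8 i9+i10:sll mul ; dual
t=9 i11+i12:sll blt ; dual
t=10 i13:ld ; tail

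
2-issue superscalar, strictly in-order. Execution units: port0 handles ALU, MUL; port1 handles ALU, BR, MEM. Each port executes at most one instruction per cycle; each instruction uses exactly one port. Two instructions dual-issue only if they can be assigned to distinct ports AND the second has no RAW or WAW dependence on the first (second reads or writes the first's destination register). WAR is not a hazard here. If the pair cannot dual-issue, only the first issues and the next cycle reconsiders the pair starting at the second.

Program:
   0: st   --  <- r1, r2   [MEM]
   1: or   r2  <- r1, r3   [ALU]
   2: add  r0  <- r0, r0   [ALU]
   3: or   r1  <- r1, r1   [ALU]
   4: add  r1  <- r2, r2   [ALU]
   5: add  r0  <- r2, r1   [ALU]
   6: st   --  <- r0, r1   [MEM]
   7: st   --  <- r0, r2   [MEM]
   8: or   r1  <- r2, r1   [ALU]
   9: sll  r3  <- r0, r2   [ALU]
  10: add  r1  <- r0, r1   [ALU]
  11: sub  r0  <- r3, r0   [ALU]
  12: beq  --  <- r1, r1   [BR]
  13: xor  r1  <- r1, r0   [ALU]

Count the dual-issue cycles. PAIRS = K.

t=0 i0/i1:st.MEM or.ALU ; pair
t=1 i2/i3:add.ALU or.ALU ; pair
t=2 i4:add.ALU ; RAW r1
t=3 i5:add.ALU ; RAW r0
t=4 i6:st.MEM ; no-port MEM/MEM
t=5 i7/i8:st.MEM or.ALU ; pair
t=6 i9/i10:sll.ALU add.ALU ; pair
t=7 i11/i12:sub.ALU beq.BR ; pair
t=8 i13:xor.ALU ; tail

PAIRS = 5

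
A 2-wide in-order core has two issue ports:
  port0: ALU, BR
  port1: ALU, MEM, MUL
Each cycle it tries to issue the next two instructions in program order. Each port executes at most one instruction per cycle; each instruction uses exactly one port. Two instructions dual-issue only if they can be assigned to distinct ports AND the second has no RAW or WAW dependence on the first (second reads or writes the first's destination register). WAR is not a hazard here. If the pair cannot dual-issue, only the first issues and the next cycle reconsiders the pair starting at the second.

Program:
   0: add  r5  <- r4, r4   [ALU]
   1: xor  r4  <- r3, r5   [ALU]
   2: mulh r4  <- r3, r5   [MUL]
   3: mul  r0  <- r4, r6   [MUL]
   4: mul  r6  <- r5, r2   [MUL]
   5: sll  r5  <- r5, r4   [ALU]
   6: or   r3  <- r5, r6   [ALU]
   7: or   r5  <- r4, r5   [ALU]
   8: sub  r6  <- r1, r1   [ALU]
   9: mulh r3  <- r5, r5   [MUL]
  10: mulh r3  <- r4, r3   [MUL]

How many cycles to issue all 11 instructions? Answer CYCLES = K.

CYCLES = 8

0. add.ALU @i0  | RAW r5
1. xor.ALU @i1  | WAW r4
2. mulh.MUL @i2  | no-port MUL/MUL
3. mul.MUL @i3  | no-port MUL/MUL
4. mul.MUL;sll.ALU @i4,i5  | pair
5. or.ALU;or.ALU @i6,i7  | pair
6. sub.ALU;mulh.MUL @i8,i9  | pair
7. mulh.MUL @i10  | tail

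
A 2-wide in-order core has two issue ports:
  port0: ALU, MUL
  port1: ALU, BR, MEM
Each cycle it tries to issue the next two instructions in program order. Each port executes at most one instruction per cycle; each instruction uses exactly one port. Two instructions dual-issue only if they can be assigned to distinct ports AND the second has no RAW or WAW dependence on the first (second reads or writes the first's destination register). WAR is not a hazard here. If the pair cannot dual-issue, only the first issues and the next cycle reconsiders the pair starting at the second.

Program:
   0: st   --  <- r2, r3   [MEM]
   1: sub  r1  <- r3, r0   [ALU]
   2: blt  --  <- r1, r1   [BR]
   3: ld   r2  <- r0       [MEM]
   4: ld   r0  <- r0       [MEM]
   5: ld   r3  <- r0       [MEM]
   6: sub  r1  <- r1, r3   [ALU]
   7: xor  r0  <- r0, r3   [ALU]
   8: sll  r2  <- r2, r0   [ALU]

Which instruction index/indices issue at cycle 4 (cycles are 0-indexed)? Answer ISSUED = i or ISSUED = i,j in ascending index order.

[0] i0&i1  st.MEM/sub.ALU  -- dual
[1] i2  blt.BR  -- no-port BR/MEM
[2] i3  ld.MEM  -- no-port MEM/MEM
[3] i4  ld.MEM  -- no-port MEM/MEM
[4] i5  ld.MEM  -- RAW r3
[5] i6&i7  sub.ALU/xor.ALU  -- dual
[6] i8  sll.ALU  -- tail

ISSUED = 5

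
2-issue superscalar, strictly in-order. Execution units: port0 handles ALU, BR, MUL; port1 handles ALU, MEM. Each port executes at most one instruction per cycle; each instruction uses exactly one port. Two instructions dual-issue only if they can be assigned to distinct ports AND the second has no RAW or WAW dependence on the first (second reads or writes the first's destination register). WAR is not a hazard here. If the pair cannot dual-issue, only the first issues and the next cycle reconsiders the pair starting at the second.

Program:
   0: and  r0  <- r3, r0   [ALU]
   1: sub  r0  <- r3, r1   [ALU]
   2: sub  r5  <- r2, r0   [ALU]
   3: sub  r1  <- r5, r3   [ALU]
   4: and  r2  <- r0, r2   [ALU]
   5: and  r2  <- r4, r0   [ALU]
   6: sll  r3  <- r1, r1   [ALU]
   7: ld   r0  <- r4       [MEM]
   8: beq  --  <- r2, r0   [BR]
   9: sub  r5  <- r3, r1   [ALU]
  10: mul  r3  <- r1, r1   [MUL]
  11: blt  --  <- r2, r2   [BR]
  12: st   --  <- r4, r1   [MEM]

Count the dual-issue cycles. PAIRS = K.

t=0 i0:and ; WAW r0
t=1 i1:sub ; RAW r0
t=2 i2:sub ; RAW r5
t=3 i3+i4:sub;and ; dual
t=4 i5+i6:and;sll ; dual
t=5 i7:ld ; RAW r0
t=6 i8+i9:beq;sub ; dual
t=7 i10:mul ; no-port MUL/BR
t=8 i11+i12:blt;st ; dual

PAIRS = 4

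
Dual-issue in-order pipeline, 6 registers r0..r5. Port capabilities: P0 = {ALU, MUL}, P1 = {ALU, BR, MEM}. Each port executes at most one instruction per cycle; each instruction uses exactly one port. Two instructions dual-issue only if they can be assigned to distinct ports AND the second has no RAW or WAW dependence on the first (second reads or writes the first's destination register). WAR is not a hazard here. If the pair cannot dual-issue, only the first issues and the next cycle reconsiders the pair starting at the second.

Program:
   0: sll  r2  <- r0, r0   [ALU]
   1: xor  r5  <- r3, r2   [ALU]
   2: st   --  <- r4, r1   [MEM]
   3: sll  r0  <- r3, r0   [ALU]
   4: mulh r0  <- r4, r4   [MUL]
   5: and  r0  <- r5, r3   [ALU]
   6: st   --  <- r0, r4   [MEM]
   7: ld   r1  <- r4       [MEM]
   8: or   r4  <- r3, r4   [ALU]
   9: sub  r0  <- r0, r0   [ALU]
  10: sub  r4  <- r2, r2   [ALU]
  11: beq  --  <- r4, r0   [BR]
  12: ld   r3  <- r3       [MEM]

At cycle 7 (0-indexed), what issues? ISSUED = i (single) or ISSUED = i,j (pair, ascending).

#0 head=0: sll.ALU i0 RAW r2
#1 head=1: xor.ALU/st.MEM i1&i2 2-wide
#2 head=3: sll.ALU i3 WAW r0
#3 head=4: mulh.MUL i4 WAW r0
#4 head=5: and.ALU i5 RAW r0
#5 head=6: st.MEM i6 no-port MEM/MEM
#6 head=7: ld.MEM/or.ALU i7&i8 2-wide
#7 head=9: sub.ALU/sub.ALU i9&i10 2-wide
#8 head=11: beq.BR i11 no-port BR/MEM
#9 head=12: ld.MEM i12 tail

ISSUED = 9,10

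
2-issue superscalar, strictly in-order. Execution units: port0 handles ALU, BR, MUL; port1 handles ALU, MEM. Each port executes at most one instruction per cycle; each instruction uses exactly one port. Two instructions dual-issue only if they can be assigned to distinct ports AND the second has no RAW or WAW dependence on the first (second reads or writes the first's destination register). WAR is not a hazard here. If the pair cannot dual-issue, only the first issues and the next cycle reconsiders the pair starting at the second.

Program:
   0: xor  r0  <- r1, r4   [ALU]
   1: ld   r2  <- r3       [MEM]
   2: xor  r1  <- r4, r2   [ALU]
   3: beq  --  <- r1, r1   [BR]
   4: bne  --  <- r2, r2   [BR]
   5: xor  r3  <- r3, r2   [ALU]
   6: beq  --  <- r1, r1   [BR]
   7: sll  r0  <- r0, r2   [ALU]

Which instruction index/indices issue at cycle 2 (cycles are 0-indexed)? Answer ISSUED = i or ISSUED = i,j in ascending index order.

  cy0 -> i0/i1 (xor.ALU ld.MEM) dual
  cy1 -> i2 (xor.ALU) RAW r1
  cy2 -> i3 (beq.BR) no-port BR/BR
  cy3 -> i4/i5 (bne.BR xor.ALU) dual
  cy4 -> i6/i7 (beq.BR sll.ALU) dual

ISSUED = 3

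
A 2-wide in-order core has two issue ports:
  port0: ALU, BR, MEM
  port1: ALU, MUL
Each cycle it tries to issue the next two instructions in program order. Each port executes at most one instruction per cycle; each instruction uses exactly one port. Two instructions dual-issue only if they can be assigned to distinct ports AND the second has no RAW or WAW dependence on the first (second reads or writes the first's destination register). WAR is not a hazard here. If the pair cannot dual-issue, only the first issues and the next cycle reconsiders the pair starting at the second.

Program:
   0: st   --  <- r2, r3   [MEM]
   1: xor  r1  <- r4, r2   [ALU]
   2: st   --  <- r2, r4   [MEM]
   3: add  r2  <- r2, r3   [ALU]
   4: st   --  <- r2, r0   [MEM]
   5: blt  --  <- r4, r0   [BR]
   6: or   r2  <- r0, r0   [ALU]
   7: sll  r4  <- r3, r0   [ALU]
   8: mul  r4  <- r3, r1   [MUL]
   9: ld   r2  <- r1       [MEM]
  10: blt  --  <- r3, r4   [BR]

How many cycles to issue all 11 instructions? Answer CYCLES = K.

0. st.MEM xor.ALU @i0/i1  | 2-wide
1. st.MEM add.ALU @i2/i3  | 2-wide
2. st.MEM @i4  | no-port MEM/BR
3. blt.BR or.ALU @i5/i6  | 2-wide
4. sll.ALU @i7  | WAW r4
5. mul.MUL ld.MEM @i8/i9  | 2-wide
6. blt.BR @i10  | tail

CYCLES = 7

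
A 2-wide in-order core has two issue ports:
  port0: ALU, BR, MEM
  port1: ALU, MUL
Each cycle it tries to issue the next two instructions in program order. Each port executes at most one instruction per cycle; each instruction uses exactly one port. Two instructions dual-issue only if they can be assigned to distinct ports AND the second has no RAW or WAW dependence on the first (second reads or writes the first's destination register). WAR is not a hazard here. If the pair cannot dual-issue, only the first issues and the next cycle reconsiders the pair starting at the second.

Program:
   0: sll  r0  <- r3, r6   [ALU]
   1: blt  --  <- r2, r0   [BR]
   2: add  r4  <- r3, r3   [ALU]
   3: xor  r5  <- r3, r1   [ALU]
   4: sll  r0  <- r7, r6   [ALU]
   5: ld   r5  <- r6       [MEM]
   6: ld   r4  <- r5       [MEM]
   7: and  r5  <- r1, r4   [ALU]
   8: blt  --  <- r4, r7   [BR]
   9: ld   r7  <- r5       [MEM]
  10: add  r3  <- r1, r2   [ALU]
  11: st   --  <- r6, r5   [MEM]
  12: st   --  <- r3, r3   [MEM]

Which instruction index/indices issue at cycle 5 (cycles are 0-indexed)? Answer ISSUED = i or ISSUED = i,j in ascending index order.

ISSUED = 7,8

c0: i0 sll.ALU  RAW r0
c1: i1&i2 blt.BR;add.ALU  pair
c2: i3&i4 xor.ALU;sll.ALU  pair
c3: i5 ld.MEM  no-port MEM/MEM
c4: i6 ld.MEM  RAW r4
c5: i7&i8 and.ALU;blt.BR  pair
c6: i9&i10 ld.MEM;add.ALU  pair
c7: i11 st.MEM  no-port MEM/MEM
c8: i12 st.MEM  tail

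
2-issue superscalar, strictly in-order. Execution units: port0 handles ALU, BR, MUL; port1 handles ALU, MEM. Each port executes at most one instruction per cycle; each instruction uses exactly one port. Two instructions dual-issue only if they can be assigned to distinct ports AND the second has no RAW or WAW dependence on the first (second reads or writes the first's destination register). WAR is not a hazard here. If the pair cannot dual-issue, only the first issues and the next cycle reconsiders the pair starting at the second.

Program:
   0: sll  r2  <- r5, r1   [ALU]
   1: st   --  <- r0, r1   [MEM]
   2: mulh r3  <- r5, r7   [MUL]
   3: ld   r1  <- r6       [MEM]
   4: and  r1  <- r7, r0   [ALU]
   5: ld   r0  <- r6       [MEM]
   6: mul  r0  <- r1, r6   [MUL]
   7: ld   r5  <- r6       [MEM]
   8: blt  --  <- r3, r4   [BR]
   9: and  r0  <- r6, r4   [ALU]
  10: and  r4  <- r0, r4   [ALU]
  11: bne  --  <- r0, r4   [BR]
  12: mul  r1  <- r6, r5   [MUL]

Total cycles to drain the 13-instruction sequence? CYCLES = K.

[0] i0/i1  sll st  -- pair
[1] i2/i3  mulh ld  -- pair
[2] i4/i5  and ld  -- pair
[3] i6/i7  mul ld  -- pair
[4] i8/i9  blt and  -- pair
[5] i10  and  -- RAW r4
[6] i11  bne  -- no-port BR/MUL
[7] i12  mul  -- tail

CYCLES = 8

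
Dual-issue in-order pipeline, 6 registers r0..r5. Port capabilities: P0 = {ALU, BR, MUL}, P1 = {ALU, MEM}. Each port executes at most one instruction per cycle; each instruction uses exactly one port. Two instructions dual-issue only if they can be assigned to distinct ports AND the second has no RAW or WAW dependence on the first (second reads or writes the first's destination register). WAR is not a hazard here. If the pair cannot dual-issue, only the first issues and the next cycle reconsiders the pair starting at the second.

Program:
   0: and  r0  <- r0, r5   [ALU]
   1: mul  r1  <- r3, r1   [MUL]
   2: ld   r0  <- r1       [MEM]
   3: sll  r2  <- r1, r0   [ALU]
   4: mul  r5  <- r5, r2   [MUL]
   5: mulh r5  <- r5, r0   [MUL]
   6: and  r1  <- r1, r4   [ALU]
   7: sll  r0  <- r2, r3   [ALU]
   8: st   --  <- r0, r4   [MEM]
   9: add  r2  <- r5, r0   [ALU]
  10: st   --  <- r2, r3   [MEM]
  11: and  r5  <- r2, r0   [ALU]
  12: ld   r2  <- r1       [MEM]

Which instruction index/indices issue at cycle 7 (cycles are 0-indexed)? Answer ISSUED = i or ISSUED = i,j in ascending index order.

ISSUED = 10,11

0. and;mul @i0+i1  | pair
1. ld @i2  | RAW r0
2. sll @i3  | RAW r2
3. mul @i4  | no-port MUL/MUL
4. mulh;and @i5+i6  | pair
5. sll @i7  | RAW r0
6. st;add @i8+i9  | pair
7. st;and @i10+i11  | pair
8. ld @i12  | tail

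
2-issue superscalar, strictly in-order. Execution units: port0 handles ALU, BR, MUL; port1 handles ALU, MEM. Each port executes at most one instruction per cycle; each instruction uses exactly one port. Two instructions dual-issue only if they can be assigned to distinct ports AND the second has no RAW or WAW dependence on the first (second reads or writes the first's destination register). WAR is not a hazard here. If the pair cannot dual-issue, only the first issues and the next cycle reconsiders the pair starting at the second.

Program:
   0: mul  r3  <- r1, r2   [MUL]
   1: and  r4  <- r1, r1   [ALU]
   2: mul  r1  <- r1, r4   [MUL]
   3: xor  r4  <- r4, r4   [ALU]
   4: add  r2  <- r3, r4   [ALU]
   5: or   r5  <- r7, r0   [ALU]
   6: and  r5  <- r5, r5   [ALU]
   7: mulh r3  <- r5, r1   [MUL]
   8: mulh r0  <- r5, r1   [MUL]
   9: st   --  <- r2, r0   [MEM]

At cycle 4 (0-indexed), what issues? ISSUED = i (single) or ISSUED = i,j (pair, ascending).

c0: i0,i1 mul;and  2-wide
c1: i2,i3 mul;xor  2-wide
c2: i4,i5 add;or  2-wide
c3: i6 and  RAW r5
c4: i7 mulh  no-port MUL/MUL
c5: i8 mulh  RAW r0
c6: i9 st  tail

ISSUED = 7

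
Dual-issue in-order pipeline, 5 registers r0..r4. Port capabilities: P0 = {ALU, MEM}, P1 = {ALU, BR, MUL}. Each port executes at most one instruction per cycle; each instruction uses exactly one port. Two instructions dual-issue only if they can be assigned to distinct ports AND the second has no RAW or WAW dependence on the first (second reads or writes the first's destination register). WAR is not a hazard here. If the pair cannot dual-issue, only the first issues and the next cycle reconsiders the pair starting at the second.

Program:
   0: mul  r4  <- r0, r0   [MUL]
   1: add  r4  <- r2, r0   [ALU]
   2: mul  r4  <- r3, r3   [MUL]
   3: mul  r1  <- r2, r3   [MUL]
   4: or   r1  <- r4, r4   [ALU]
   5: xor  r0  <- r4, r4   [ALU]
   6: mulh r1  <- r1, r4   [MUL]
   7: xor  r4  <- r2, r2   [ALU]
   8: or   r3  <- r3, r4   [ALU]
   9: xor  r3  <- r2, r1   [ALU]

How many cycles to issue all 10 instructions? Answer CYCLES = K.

0. mul @i0  | WAW r4
1. add @i1  | WAW r4
2. mul @i2  | no-port MUL/MUL
3. mul @i3  | WAW r1
4. or/xor @i4/i5  | dual
5. mulh/xor @i6/i7  | dual
6. or @i8  | WAW r3
7. xor @i9  | tail

CYCLES = 8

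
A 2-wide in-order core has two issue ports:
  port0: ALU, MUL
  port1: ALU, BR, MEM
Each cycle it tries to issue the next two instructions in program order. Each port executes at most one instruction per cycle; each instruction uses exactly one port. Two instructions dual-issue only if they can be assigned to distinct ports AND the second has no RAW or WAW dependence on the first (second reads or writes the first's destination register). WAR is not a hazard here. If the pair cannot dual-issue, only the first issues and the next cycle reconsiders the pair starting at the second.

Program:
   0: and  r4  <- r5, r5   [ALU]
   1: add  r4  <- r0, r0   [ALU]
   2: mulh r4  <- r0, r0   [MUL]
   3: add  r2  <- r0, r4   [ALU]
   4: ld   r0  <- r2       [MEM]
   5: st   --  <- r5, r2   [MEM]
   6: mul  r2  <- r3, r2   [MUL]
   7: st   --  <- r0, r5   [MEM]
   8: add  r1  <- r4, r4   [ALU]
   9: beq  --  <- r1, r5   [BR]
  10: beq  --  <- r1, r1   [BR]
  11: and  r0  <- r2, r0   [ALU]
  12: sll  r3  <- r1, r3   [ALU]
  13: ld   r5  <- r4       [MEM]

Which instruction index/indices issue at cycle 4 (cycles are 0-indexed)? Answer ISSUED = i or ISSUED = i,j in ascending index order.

0. and @i0  | WAW r4
1. add @i1  | WAW r4
2. mulh @i2  | RAW r4
3. add @i3  | RAW r2
4. ld @i4  | no-port MEM/MEM
5. st/mul @i5+i6  | 2-wide
6. st/add @i7+i8  | 2-wide
7. beq @i9  | no-port BR/BR
8. beq/and @i10+i11  | 2-wide
9. sll/ld @i12+i13  | 2-wide

ISSUED = 4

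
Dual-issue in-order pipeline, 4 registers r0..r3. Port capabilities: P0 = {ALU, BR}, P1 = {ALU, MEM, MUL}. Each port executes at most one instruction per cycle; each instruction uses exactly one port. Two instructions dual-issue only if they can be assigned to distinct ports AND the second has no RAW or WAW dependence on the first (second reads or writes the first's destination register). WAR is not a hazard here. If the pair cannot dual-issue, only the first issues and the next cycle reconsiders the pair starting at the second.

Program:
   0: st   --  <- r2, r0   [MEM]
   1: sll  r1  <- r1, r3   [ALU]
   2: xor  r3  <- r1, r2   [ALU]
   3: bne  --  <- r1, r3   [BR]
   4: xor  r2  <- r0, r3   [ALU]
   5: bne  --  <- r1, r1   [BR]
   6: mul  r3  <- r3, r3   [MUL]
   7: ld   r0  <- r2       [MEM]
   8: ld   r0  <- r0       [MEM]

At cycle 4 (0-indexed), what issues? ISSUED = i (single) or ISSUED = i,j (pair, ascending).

ISSUED = 7

0. st.MEM;sll.ALU @i0/i1  | dual
1. xor.ALU @i2  | RAW r3
2. bne.BR;xor.ALU @i3/i4  | dual
3. bne.BR;mul.MUL @i5/i6  | dual
4. ld.MEM @i7  | no-port MEM/MEM
5. ld.MEM @i8  | tail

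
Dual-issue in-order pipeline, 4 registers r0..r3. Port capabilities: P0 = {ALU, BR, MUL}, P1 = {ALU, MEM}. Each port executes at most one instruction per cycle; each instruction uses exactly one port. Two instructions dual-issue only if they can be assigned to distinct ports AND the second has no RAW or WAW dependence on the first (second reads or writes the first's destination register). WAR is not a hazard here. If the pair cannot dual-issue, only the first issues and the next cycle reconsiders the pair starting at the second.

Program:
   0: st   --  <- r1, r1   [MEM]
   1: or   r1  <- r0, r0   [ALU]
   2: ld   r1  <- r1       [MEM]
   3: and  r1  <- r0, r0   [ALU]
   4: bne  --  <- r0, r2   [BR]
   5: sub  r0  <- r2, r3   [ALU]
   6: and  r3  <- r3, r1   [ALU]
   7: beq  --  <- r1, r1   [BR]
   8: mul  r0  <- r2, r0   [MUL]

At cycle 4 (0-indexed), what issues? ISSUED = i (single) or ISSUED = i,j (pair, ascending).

ISSUED = 7

t=0 i0/i1:st.MEM;or.ALU ; dual
t=1 i2:ld.MEM ; WAW r1
t=2 i3/i4:and.ALU;bne.BR ; dual
t=3 i5/i6:sub.ALU;and.ALU ; dual
t=4 i7:beq.BR ; no-port BR/MUL
t=5 i8:mul.MUL ; tail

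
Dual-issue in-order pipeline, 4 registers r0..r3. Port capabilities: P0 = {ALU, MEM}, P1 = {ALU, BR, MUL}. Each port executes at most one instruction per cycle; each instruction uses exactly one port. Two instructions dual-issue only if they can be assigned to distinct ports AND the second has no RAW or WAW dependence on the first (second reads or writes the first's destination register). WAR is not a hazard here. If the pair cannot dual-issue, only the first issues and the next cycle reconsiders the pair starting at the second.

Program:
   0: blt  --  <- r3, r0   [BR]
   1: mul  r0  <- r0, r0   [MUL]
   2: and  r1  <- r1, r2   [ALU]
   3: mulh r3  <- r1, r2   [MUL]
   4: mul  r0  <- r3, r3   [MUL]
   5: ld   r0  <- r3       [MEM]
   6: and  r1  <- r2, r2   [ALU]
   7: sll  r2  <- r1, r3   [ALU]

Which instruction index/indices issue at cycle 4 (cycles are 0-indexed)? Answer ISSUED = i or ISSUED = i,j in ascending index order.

ISSUED = 5,6

0. blt.BR @i0  | no-port BR/MUL
1. mul.MUL+and.ALU @i1/i2  | 2-wide
2. mulh.MUL @i3  | no-port MUL/MUL
3. mul.MUL @i4  | WAW r0
4. ld.MEM+and.ALU @i5/i6  | 2-wide
5. sll.ALU @i7  | tail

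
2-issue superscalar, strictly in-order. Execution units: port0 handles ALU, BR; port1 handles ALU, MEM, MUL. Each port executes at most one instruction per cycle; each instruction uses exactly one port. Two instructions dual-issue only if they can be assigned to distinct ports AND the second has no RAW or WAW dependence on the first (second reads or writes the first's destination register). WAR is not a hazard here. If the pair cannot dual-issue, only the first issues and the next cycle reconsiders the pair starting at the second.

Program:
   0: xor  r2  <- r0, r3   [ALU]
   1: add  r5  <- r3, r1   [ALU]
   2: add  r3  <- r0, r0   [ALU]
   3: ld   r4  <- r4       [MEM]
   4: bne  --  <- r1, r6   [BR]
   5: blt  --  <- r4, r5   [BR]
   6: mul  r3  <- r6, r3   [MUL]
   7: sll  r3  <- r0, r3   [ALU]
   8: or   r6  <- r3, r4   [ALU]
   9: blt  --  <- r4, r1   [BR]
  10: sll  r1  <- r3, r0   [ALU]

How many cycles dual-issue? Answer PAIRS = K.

c0: i0,i1 xor add  dual
c1: i2,i3 add ld  dual
c2: i4 bne  no-port BR/BR
c3: i5,i6 blt mul  dual
c4: i7 sll  RAW r3
c5: i8,i9 or blt  dual
c6: i10 sll  tail

PAIRS = 4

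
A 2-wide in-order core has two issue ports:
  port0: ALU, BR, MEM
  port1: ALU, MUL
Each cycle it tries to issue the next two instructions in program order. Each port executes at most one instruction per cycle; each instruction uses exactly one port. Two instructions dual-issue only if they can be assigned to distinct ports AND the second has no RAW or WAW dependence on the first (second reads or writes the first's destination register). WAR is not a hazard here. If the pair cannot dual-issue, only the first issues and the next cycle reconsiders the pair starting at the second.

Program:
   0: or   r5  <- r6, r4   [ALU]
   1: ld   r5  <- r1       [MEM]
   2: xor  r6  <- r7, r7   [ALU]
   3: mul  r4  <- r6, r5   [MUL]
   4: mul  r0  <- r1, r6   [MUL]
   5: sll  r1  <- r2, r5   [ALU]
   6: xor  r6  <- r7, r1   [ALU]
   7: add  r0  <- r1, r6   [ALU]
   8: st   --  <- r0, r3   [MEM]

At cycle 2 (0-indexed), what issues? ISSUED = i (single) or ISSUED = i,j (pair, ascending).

0. or.ALU @i0  | WAW r5
1. ld.MEM xor.ALU @i1&i2  | 2-wide
2. mul.MUL @i3  | no-port MUL/MUL
3. mul.MUL sll.ALU @i4&i5  | 2-wide
4. xor.ALU @i6  | RAW r6
5. add.ALU @i7  | RAW r0
6. st.MEM @i8  | tail

ISSUED = 3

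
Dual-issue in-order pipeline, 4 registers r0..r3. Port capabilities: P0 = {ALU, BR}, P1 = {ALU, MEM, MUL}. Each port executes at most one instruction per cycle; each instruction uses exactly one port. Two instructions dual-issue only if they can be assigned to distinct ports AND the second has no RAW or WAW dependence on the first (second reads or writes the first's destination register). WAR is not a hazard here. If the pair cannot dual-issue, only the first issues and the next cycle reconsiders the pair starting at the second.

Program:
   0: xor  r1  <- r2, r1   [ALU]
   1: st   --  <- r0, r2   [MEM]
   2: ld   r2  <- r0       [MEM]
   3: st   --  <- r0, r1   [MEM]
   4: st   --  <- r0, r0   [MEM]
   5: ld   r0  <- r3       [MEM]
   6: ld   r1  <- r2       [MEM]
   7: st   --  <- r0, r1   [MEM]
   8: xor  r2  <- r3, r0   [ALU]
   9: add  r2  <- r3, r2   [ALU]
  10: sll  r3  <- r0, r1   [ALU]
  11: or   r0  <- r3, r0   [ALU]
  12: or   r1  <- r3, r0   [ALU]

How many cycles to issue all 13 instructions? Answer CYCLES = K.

t=0 i0,i1:xor.ALU/st.MEM ; 2-wide
t=1 i2:ld.MEM ; no-port MEM/MEM
t=2 i3:st.MEM ; no-port MEM/MEM
t=3 i4:st.MEM ; no-port MEM/MEM
t=4 i5:ld.MEM ; no-port MEM/MEM
t=5 i6:ld.MEM ; no-port MEM/MEM
t=6 i7,i8:st.MEM/xor.ALU ; 2-wide
t=7 i9,i10:add.ALU/sll.ALU ; 2-wide
t=8 i11:or.ALU ; RAW r0
t=9 i12:or.ALU ; tail

CYCLES = 10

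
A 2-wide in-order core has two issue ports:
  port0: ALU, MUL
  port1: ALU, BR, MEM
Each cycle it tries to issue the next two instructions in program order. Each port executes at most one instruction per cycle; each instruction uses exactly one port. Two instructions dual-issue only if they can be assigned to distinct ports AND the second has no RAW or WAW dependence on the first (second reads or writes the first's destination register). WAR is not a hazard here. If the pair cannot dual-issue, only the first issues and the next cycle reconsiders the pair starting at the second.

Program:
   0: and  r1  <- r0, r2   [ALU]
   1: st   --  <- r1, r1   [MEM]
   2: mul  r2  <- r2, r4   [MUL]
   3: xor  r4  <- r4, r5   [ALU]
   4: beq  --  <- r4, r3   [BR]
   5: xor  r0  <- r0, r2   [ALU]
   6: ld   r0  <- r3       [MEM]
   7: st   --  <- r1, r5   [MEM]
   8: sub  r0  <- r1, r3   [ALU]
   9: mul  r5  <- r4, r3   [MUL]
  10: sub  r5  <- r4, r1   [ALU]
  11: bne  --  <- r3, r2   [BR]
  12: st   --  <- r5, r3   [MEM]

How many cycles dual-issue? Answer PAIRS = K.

  cy0 -> i0 (and.ALU) RAW r1
  cy1 -> i1+i2 (st.MEM;mul.MUL) 2-wide
  cy2 -> i3 (xor.ALU) RAW r4
  cy3 -> i4+i5 (beq.BR;xor.ALU) 2-wide
  cy4 -> i6 (ld.MEM) no-port MEM/MEM
  cy5 -> i7+i8 (st.MEM;sub.ALU) 2-wide
  cy6 -> i9 (mul.MUL) WAW r5
  cy7 -> i10+i11 (sub.ALU;bne.BR) 2-wide
  cy8 -> i12 (st.MEM) tail

PAIRS = 4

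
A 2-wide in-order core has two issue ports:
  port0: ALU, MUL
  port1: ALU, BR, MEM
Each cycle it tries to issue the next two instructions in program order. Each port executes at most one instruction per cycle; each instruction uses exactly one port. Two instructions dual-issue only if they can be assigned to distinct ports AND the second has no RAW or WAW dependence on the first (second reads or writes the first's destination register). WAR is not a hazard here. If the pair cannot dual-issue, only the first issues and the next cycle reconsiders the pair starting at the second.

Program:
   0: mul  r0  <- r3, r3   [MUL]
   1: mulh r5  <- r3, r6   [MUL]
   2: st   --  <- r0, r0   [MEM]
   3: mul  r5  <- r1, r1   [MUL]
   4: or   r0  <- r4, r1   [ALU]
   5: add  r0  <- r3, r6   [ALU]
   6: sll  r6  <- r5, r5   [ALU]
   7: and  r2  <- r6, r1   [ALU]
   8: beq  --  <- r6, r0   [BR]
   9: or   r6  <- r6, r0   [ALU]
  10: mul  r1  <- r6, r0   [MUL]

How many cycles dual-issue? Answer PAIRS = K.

PAIRS = 4

#0 head=0: mul i0 no-port MUL/MUL
#1 head=1: mulh;st i1&i2 dual
#2 head=3: mul;or i3&i4 dual
#3 head=5: add;sll i5&i6 dual
#4 head=7: and;beq i7&i8 dual
#5 head=9: or i9 RAW r6
#6 head=10: mul i10 tail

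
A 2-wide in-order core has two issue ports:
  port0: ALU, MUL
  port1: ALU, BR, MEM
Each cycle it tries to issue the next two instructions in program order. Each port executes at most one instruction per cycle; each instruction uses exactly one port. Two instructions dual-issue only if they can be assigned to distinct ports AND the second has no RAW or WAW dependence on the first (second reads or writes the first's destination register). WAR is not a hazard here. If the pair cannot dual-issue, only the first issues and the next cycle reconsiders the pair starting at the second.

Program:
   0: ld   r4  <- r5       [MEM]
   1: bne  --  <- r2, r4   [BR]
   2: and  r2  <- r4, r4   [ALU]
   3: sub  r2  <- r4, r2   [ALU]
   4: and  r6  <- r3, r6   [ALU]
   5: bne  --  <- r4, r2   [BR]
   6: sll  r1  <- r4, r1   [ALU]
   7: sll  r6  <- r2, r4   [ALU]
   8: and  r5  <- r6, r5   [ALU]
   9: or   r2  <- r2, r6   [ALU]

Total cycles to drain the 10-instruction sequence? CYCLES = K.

CYCLES = 6

#0 head=0: ld i0 no-port MEM/BR
#1 head=1: bne+and i1,i2 dual
#2 head=3: sub+and i3,i4 dual
#3 head=5: bne+sll i5,i6 dual
#4 head=7: sll i7 RAW r6
#5 head=8: and+or i8,i9 dual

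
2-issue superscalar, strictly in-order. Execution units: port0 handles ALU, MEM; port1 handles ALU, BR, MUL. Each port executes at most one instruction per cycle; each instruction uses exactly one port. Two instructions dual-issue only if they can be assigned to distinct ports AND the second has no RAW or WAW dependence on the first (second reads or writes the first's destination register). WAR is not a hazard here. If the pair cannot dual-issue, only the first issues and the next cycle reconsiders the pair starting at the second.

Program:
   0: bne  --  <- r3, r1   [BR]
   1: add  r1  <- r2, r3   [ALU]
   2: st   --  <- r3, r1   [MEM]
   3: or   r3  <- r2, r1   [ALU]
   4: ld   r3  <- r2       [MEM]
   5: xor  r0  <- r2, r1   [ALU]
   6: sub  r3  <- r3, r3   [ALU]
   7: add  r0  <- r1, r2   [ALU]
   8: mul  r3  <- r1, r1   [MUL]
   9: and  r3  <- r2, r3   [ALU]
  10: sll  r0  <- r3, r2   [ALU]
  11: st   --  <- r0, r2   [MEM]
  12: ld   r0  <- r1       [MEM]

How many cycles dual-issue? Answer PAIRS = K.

t=0 i0/i1:bne;add ; dual
t=1 i2/i3:st;or ; dual
t=2 i4/i5:ld;xor ; dual
t=3 i6/i7:sub;add ; dual
t=4 i8:mul ; RAW+WAW r3
t=5 i9:and ; RAW r3
t=6 i10:sll ; RAW r0
t=7 i11:st ; no-port MEM/MEM
t=8 i12:ld ; tail

PAIRS = 4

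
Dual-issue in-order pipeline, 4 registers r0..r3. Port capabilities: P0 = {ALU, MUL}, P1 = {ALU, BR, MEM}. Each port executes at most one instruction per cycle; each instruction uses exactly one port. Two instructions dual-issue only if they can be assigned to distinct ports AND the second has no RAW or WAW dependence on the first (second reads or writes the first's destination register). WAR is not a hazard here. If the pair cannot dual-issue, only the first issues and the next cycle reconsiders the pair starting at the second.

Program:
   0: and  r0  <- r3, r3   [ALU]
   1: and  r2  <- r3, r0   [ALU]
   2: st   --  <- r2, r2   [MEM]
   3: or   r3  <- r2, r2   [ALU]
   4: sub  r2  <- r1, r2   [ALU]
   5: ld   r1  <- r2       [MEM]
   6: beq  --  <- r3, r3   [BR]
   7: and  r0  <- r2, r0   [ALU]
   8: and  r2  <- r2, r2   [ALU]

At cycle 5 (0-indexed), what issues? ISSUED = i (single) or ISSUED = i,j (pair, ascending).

t=0 i0:and.ALU ; RAW r0
t=1 i1:and.ALU ; RAW r2
t=2 i2+i3:st.MEM or.ALU ; pair
t=3 i4:sub.ALU ; RAW r2
t=4 i5:ld.MEM ; no-port MEM/BR
t=5 i6+i7:beq.BR and.ALU ; pair
t=6 i8:and.ALU ; tail

ISSUED = 6,7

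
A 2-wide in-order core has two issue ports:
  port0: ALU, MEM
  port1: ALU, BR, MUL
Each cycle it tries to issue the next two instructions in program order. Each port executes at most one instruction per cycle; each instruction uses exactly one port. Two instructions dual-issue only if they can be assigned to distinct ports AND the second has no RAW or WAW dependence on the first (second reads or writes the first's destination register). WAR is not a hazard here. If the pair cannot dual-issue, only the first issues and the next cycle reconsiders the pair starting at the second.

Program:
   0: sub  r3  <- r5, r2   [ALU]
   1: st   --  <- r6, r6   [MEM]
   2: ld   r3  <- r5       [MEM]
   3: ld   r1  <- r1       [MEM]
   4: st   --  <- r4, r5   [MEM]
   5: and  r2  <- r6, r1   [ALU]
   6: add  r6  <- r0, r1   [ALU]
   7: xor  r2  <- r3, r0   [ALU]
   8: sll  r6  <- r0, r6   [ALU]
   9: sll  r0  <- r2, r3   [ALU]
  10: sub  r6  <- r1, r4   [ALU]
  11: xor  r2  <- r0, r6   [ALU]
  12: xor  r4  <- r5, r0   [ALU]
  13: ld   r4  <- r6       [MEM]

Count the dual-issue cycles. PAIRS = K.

#0 head=0: sub.ALU st.MEM i0+i1 dual
#1 head=2: ld.MEM i2 no-port MEM/MEM
#2 head=3: ld.MEM i3 no-port MEM/MEM
#3 head=4: st.MEM and.ALU i4+i5 dual
#4 head=6: add.ALU xor.ALU i6+i7 dual
#5 head=8: sll.ALU sll.ALU i8+i9 dual
#6 head=10: sub.ALU i10 RAW r6
#7 head=11: xor.ALU xor.ALU i11+i12 dual
#8 head=13: ld.MEM i13 tail

PAIRS = 5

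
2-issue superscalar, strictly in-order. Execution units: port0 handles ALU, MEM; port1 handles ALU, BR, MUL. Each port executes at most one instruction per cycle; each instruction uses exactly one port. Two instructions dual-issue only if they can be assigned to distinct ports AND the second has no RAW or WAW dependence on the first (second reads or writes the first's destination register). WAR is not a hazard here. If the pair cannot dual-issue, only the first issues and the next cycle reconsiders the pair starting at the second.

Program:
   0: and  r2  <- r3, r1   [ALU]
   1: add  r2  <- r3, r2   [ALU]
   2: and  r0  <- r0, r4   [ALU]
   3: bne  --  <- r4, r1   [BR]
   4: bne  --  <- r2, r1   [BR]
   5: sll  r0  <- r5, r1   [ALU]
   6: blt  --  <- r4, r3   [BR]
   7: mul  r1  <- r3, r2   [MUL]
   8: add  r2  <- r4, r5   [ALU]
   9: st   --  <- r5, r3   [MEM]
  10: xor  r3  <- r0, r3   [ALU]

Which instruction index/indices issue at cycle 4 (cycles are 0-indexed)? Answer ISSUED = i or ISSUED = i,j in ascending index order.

  cy0 -> i0 (and.ALU) RAW+WAW r2
  cy1 -> i1/i2 (add.ALU;and.ALU) dual
  cy2 -> i3 (bne.BR) no-port BR/BR
  cy3 -> i4/i5 (bne.BR;sll.ALU) dual
  cy4 -> i6 (blt.BR) no-port BR/MUL
  cy5 -> i7/i8 (mul.MUL;add.ALU) dual
  cy6 -> i9/i10 (st.MEM;xor.ALU) dual

ISSUED = 6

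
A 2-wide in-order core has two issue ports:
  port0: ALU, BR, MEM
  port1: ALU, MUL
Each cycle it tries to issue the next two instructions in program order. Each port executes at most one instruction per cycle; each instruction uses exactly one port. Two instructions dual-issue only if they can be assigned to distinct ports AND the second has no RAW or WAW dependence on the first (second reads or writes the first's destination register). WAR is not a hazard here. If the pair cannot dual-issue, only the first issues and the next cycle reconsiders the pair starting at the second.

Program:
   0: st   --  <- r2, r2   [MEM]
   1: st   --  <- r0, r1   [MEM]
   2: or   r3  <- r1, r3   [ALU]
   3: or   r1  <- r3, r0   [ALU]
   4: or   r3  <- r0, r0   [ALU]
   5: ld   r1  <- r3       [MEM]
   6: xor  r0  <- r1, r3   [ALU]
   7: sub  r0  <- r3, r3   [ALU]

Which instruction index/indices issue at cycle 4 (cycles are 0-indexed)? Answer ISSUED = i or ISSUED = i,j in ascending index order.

ISSUED = 6

  cy0 -> i0 (st) no-port MEM/MEM
  cy1 -> i1+i2 (st+or) 2-wide
  cy2 -> i3+i4 (or+or) 2-wide
  cy3 -> i5 (ld) RAW r1
  cy4 -> i6 (xor) WAW r0
  cy5 -> i7 (sub) tail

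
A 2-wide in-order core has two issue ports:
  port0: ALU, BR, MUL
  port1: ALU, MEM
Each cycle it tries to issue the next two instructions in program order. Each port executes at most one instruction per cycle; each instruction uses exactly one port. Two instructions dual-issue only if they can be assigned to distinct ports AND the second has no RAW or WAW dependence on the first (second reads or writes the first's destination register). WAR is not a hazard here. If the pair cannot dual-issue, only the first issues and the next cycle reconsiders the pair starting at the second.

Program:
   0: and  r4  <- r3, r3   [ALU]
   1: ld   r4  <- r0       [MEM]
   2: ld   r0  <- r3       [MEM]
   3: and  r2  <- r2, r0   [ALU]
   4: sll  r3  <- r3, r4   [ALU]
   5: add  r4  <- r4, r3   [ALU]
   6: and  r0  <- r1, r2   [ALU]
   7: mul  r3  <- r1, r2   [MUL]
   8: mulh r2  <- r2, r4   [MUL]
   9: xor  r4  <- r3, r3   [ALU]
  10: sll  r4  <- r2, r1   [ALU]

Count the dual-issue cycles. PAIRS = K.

PAIRS = 3

#0 head=0: and i0 WAW r4
#1 head=1: ld i1 no-port MEM/MEM
#2 head=2: ld i2 RAW r0
#3 head=3: and/sll i3&i4 2-wide
#4 head=5: add/and i5&i6 2-wide
#5 head=7: mul i7 no-port MUL/MUL
#6 head=8: mulh/xor i8&i9 2-wide
#7 head=10: sll i10 tail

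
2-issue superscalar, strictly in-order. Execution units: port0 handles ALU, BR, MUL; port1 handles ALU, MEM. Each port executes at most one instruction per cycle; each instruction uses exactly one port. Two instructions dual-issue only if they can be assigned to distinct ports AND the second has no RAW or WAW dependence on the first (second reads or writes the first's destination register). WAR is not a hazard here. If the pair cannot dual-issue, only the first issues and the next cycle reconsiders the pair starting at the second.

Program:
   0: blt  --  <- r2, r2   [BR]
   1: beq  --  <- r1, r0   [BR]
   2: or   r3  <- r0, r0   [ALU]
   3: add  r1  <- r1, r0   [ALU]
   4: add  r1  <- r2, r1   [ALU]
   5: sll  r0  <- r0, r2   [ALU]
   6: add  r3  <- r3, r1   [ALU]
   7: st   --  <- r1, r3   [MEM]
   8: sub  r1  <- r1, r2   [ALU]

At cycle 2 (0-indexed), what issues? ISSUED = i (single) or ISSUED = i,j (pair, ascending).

ISSUED = 3

  cy0 -> i0 (blt) no-port BR/BR
  cy1 -> i1,i2 (beq or) dual
  cy2 -> i3 (add) RAW+WAW r1
  cy3 -> i4,i5 (add sll) dual
  cy4 -> i6 (add) RAW r3
  cy5 -> i7,i8 (st sub) dual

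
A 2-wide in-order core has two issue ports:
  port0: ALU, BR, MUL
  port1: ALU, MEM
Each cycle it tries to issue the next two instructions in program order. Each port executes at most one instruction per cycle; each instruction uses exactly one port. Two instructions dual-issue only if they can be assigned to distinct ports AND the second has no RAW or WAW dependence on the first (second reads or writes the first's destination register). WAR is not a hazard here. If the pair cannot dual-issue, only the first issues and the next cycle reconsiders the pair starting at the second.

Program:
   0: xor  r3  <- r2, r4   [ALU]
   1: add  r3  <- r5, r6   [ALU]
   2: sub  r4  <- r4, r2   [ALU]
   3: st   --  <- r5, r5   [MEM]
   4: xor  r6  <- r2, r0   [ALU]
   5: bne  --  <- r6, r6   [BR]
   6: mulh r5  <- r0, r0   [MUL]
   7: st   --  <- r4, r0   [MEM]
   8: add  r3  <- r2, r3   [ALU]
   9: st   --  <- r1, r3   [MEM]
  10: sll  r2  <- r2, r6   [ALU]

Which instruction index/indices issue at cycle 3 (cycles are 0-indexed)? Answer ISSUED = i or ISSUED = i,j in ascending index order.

#0 head=0: xor.ALU i0 WAW r3
#1 head=1: add.ALU;sub.ALU i1+i2 dual
#2 head=3: st.MEM;xor.ALU i3+i4 dual
#3 head=5: bne.BR i5 no-port BR/MUL
#4 head=6: mulh.MUL;st.MEM i6+i7 dual
#5 head=8: add.ALU i8 RAW r3
#6 head=9: st.MEM;sll.ALU i9+i10 dual

ISSUED = 5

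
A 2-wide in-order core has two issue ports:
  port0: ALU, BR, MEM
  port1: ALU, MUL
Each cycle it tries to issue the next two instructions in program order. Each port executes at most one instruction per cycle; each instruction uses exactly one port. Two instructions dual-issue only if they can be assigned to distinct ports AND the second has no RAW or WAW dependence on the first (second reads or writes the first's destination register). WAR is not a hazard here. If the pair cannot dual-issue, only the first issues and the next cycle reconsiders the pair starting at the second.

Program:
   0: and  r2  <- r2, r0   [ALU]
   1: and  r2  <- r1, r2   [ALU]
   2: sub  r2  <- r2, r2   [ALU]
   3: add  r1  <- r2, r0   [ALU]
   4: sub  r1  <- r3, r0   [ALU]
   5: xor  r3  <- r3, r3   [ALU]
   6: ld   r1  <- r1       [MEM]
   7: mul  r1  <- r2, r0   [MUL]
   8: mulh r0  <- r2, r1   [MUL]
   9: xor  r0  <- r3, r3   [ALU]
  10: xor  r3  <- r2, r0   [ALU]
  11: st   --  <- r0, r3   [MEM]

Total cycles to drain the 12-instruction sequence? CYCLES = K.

0. and @i0  | RAW+WAW r2
1. and @i1  | RAW+WAW r2
2. sub @i2  | RAW r2
3. add @i3  | WAW r1
4. sub;xor @i4&i5  | 2-wide
5. ld @i6  | WAW r1
6. mul @i7  | no-port MUL/MUL
7. mulh @i8  | WAW r0
8. xor @i9  | RAW r0
9. xor @i10  | RAW r3
10. st @i11  | tail

CYCLES = 11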